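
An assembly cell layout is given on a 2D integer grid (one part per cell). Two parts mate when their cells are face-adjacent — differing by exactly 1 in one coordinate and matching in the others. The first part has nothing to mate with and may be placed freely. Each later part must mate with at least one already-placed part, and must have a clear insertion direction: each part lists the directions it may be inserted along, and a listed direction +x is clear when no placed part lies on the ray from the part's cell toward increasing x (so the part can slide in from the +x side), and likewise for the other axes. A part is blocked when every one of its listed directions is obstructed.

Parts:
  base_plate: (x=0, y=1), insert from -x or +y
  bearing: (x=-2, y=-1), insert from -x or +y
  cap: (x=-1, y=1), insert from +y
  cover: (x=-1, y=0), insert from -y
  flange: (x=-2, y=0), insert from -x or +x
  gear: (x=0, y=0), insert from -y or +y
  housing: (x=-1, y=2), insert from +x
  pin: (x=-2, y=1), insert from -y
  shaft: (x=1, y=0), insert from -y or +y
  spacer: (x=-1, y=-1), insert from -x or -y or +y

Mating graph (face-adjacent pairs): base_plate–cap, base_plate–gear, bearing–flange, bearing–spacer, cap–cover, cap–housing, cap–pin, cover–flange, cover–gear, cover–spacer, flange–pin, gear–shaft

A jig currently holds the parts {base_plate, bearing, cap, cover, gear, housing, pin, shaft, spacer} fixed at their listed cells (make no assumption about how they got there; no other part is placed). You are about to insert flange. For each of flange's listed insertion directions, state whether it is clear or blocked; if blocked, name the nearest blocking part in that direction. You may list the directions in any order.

+x: blocked by cover; -x: clear

-x: ray from flange(-2, 0) has no placed part ⇒ clear
+x: nearest on ray is cover@(-1, 0) ⇒ blocked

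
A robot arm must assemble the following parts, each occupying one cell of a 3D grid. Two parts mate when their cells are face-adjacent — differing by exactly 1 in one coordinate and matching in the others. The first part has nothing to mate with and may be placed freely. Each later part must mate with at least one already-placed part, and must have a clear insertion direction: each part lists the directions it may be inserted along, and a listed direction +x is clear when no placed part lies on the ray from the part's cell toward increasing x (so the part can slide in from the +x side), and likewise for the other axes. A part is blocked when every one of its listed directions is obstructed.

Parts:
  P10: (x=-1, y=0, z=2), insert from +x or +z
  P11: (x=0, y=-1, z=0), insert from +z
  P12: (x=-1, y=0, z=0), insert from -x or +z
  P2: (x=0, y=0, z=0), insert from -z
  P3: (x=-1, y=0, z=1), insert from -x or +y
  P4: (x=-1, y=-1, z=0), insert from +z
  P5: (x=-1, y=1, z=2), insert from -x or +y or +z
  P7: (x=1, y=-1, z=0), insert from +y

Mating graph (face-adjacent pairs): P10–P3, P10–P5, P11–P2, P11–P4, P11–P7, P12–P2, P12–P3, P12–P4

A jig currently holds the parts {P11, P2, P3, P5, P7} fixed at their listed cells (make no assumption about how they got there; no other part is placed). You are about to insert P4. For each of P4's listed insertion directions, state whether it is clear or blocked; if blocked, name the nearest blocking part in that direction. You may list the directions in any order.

+z: ray from P4(-1, -1, 0) has no placed part ⇒ clear

+z: clear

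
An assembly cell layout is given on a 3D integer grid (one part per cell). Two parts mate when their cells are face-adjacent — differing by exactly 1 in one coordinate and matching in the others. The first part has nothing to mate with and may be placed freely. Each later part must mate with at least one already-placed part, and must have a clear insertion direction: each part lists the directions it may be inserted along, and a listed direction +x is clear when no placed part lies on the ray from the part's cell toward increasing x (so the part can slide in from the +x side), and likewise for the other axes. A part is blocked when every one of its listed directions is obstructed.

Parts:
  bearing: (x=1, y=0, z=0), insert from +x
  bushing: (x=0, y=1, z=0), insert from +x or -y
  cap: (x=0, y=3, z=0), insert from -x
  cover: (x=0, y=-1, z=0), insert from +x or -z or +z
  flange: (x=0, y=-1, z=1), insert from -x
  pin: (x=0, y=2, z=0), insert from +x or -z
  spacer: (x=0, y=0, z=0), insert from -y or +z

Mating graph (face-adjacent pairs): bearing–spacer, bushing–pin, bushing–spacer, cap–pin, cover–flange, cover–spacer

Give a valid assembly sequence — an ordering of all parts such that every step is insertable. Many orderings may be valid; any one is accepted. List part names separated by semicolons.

cap; pin; bushing; spacer; cover; flange; bearing

1. cap@(0, 3, 0) [-x clear] — {cap}
2. pin@(0, 2, 0) [+x clear] — {cap, pin}
3. bushing@(0, 1, 0) [+x clear] — {bushing, cap, pin}
4. spacer@(0, 0, 0) [-y clear] — {bushing, cap, pin, spacer}
5. cover@(0, -1, 0) [+x clear] — {bushing, cap, cover, pin, spacer}
6. flange@(0, -1, 1) [-x clear] — {bushing, cap, cover, flange, pin, spacer}
7. bearing@(1, 0, 0) [+x clear] — {bearing, bushing, cap, cover, flange, pin, spacer}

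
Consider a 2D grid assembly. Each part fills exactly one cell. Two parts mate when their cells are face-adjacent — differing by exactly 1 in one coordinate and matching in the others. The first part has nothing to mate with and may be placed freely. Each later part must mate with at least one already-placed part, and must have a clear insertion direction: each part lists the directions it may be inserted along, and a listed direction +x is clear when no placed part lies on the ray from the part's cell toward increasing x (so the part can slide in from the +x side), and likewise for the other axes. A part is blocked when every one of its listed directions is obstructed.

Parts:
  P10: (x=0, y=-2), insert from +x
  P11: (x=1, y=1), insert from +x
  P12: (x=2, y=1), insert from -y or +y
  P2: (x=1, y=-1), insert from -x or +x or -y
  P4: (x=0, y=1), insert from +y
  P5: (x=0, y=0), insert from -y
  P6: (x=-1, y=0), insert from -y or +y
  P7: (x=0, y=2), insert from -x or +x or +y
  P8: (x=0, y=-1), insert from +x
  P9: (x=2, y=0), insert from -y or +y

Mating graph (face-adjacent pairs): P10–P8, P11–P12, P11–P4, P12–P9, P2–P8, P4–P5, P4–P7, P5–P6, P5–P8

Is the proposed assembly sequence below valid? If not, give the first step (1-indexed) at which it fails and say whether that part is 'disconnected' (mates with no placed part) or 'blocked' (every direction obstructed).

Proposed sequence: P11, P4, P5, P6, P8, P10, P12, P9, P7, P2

1. P11@(1, 1) [+x clear] — {P11}
2. P4@(0, 1) [+y clear] — {P11, P4}
3. P5@(0, 0) [-y clear] — {P11, P4, P5}
4. P6@(-1, 0) [-y clear] — {P11, P4, P5, P6}
5. P8@(0, -1) [+x clear] — {P11, P4, P5, P6, P8}
6. P10@(0, -2) [+x clear] — {P10, P11, P4, P5, P6, P8}
7. P12@(2, 1) [-y clear] — {P10, P11, P12, P4, P5, P6, P8}
8. P9@(2, 0) [-y clear] — {P10, P11, P12, P4, P5, P6, P8, P9}
9. P7@(0, 2) [-x clear] — {P10, P11, P12, P4, P5, P6, P7, P8, P9}
10. P2@(1, -1) [+x clear] — {P10, P11, P12, P2, P4, P5, P6, P7, P8, P9}

Valid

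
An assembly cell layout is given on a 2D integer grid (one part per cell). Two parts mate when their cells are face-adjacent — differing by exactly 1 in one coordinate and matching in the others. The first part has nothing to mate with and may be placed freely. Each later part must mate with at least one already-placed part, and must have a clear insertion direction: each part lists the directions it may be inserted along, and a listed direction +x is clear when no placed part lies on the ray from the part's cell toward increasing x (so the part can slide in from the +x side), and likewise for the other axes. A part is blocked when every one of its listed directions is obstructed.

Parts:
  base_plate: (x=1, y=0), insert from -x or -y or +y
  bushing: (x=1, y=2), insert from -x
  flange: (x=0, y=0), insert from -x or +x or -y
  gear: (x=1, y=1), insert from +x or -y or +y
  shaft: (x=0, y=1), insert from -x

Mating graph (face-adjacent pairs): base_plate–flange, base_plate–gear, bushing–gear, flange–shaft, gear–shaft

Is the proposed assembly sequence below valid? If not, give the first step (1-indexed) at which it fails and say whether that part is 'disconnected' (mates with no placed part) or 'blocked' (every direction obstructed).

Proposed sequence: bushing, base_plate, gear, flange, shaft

Invalid at step 2 (disconnected)

1. bushing@(1, 2) [-x clear] — {bushing}
2. base_plate@(1, 0) — no placed neighbour ⇒ disconnected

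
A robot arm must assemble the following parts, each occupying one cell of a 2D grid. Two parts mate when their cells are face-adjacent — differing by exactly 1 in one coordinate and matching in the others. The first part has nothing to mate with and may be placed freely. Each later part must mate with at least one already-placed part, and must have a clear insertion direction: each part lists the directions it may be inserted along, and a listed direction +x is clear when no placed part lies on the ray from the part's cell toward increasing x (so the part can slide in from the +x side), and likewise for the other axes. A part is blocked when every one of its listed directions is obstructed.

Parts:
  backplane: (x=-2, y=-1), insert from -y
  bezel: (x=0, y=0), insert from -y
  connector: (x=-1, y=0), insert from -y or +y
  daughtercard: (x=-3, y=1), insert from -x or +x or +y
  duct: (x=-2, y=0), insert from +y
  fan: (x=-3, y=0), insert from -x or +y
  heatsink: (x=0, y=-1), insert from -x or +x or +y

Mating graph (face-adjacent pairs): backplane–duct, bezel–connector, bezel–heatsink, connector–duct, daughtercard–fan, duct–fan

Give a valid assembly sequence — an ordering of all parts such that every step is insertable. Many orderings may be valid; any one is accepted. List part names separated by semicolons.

1. connector@(-1, 0) [-y clear] — {connector}
2. bezel@(0, 0) [-y clear] — {bezel, connector}
3. heatsink@(0, -1) [-x clear] — {bezel, connector, heatsink}
4. duct@(-2, 0) [+y clear] — {bezel, connector, duct, heatsink}
5. backplane@(-2, -1) [-y clear] — {backplane, bezel, connector, duct, heatsink}
6. fan@(-3, 0) [-x clear] — {backplane, bezel, connector, duct, fan, heatsink}
7. daughtercard@(-3, 1) [-x clear] — {backplane, bezel, connector, daughtercard, duct, fan, heatsink}

connector; bezel; heatsink; duct; backplane; fan; daughtercard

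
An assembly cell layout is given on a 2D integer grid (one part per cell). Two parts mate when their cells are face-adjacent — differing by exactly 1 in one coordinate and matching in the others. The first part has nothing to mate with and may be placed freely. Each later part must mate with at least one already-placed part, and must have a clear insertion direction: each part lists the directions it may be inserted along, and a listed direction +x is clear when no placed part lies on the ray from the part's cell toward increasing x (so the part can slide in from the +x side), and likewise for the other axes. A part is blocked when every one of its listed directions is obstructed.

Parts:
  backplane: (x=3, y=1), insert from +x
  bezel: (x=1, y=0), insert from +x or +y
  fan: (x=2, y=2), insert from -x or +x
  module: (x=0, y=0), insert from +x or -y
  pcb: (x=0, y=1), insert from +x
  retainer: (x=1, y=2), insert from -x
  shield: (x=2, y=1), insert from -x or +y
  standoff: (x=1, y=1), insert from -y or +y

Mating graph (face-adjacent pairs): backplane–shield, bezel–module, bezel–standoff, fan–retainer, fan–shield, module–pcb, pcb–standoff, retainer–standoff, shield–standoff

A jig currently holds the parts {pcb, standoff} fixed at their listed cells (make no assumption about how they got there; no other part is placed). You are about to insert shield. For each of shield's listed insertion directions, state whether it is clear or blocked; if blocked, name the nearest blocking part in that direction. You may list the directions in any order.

+y: clear; -x: blocked by standoff

-x: nearest on ray is standoff@(1, 1) ⇒ blocked
+y: ray from shield(2, 1) has no placed part ⇒ clear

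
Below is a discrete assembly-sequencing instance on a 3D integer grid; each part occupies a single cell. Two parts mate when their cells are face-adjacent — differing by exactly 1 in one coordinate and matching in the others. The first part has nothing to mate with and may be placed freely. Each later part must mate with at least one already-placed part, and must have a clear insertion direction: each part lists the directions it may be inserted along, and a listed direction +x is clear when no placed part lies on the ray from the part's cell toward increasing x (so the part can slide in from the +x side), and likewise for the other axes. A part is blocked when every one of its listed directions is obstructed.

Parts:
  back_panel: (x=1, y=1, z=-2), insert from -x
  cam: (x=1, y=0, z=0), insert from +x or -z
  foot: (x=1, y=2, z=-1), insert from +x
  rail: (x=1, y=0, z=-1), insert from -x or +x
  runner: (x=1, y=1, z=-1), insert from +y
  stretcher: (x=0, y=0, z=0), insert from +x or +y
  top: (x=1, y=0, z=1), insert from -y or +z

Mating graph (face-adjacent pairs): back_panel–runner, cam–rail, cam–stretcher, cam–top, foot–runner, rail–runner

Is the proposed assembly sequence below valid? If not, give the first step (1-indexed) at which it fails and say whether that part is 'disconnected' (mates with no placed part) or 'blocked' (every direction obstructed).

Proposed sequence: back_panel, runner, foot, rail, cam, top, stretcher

Valid

1. back_panel@(1, 1, -2) [-x clear] — {back_panel}
2. runner@(1, 1, -1) [+y clear] — {back_panel, runner}
3. foot@(1, 2, -1) [+x clear] — {back_panel, foot, runner}
4. rail@(1, 0, -1) [-x clear] — {back_panel, foot, rail, runner}
5. cam@(1, 0, 0) [+x clear] — {back_panel, cam, foot, rail, runner}
6. top@(1, 0, 1) [-y clear] — {back_panel, cam, foot, rail, runner, top}
7. stretcher@(0, 0, 0) [+y clear] — {back_panel, cam, foot, rail, runner, stretcher, top}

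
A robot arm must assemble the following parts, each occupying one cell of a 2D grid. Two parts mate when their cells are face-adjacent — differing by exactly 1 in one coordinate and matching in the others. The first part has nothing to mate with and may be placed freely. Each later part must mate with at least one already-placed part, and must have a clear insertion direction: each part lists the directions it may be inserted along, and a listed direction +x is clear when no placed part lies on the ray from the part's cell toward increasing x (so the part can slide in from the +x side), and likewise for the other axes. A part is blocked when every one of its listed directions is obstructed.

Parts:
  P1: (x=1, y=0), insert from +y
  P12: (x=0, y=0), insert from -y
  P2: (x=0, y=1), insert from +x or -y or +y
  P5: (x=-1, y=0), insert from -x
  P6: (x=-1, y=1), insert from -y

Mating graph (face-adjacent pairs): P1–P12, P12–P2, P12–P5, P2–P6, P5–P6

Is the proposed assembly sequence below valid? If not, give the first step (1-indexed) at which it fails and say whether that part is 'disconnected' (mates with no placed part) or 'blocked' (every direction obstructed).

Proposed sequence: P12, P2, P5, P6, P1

1. P12@(0, 0) [-y clear] — {P12}
2. P2@(0, 1) [+x clear] — {P12, P2}
3. P5@(-1, 0) [-x clear] — {P12, P2, P5}
4. P6@(-1, 1) — -y all obstructed ⇒ blocked

Invalid at step 4 (blocked)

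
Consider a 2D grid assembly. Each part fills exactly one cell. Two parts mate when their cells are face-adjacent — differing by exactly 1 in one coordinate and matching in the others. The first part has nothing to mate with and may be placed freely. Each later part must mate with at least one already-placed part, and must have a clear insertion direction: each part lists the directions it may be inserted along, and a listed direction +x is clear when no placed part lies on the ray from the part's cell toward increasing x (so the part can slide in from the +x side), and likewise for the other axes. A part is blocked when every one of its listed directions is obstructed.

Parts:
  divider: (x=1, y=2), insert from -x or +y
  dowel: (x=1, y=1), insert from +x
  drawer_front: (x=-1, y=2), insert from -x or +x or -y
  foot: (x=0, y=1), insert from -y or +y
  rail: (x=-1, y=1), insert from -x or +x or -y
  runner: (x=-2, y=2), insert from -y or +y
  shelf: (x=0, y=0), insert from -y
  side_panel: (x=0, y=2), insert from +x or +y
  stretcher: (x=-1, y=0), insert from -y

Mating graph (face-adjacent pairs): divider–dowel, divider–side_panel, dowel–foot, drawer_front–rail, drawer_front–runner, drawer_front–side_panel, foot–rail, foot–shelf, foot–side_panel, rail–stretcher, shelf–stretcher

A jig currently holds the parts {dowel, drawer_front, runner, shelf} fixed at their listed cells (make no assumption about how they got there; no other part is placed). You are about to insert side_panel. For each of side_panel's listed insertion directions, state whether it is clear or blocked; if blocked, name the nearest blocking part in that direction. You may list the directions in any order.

+x: ray from side_panel(0, 2) has no placed part ⇒ clear
+y: ray from side_panel(0, 2) has no placed part ⇒ clear

+x: clear; +y: clear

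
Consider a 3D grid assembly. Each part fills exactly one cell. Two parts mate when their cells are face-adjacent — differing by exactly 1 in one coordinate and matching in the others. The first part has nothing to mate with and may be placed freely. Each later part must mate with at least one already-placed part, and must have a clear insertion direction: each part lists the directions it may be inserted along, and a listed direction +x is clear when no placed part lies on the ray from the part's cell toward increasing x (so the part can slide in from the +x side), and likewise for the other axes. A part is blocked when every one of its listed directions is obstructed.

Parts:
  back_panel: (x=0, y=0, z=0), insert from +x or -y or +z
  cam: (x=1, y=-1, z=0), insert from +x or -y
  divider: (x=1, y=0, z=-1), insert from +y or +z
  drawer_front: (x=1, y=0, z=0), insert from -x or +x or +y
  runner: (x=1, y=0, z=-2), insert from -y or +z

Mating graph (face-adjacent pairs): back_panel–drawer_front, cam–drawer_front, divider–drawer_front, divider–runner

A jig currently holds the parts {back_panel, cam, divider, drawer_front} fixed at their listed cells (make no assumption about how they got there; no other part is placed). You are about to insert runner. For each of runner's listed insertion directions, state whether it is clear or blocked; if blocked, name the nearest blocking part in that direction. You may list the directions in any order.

-y: ray from runner(1, 0, -2) has no placed part ⇒ clear
+z: nearest on ray is divider@(1, 0, -1) ⇒ blocked

+z: blocked by divider; -y: clear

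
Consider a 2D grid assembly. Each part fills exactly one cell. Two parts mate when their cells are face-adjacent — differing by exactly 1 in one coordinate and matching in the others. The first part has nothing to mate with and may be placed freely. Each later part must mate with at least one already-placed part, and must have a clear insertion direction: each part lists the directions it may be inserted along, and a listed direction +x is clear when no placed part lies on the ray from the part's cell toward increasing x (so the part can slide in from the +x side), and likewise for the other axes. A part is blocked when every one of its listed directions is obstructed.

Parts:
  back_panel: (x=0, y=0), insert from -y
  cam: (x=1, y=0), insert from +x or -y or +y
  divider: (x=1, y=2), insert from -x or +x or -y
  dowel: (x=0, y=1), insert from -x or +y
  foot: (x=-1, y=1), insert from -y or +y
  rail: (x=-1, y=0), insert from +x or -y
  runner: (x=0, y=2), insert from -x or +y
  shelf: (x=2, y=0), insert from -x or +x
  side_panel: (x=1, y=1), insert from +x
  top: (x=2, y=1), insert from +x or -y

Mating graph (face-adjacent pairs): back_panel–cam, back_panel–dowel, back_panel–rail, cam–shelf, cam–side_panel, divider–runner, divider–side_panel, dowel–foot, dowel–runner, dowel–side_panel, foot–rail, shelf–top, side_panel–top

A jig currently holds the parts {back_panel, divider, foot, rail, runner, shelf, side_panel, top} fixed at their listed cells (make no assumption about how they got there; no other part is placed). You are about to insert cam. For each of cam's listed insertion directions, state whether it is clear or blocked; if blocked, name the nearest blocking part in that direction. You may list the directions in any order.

+x: blocked by shelf; +y: blocked by side_panel; -y: clear

+x: nearest on ray is shelf@(2, 0) ⇒ blocked
-y: ray from cam(1, 0) has no placed part ⇒ clear
+y: nearest on ray is side_panel@(1, 1) ⇒ blocked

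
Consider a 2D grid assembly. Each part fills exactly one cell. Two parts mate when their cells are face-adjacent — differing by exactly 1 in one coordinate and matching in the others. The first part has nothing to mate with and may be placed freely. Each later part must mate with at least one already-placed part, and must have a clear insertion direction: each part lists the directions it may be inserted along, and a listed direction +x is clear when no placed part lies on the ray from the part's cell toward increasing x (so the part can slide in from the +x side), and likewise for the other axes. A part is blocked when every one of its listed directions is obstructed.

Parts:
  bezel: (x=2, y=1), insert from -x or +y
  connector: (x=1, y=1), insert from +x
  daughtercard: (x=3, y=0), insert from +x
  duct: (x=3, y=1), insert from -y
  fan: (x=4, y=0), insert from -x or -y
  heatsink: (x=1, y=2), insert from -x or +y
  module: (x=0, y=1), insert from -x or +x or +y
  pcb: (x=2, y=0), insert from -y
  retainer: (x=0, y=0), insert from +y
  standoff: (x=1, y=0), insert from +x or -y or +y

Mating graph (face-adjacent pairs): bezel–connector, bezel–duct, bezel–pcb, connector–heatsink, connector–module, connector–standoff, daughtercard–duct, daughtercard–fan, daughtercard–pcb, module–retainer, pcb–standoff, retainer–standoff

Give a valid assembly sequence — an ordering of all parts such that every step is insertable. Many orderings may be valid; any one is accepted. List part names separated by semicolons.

1. heatsink@(1, 2) [-x clear] — {heatsink}
2. connector@(1, 1) [+x clear] — {connector, heatsink}
3. standoff@(1, 0) [+x clear] — {connector, heatsink, standoff}
4. pcb@(2, 0) [-y clear] — {connector, heatsink, pcb, standoff}
5. bezel@(2, 1) [+y clear] — {bezel, connector, heatsink, pcb, standoff}
6. retainer@(0, 0) [+y clear] — {bezel, connector, heatsink, pcb, retainer, standoff}
7. module@(0, 1) [-x clear] — {bezel, connector, heatsink, module, pcb, retainer, standoff}
8. duct@(3, 1) [-y clear] — {bezel, connector, duct, heatsink, module, pcb, retainer, standoff}
9. daughtercard@(3, 0) [+x clear] — {bezel, connector, daughtercard, duct, heatsink, module, pcb, retainer, standoff}
10. fan@(4, 0) [-y clear] — {bezel, connector, daughtercard, duct, fan, heatsink, module, pcb, retainer, standoff}

heatsink; connector; standoff; pcb; bezel; retainer; module; duct; daughtercard; fan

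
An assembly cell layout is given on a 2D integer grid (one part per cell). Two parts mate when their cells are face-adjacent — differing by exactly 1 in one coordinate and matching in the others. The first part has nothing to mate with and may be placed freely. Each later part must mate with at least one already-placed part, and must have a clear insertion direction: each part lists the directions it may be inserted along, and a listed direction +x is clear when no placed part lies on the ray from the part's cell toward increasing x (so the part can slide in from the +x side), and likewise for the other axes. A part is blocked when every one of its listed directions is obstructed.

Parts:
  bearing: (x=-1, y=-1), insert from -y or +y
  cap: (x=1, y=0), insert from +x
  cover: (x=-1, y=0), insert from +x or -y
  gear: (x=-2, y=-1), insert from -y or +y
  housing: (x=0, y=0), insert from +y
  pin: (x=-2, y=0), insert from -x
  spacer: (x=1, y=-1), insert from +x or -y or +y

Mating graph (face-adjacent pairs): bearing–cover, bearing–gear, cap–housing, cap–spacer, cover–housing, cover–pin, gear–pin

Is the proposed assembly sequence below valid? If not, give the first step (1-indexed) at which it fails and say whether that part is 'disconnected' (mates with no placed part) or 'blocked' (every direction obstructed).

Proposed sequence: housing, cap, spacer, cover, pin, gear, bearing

Valid

1. housing@(0, 0) [+y clear] — {housing}
2. cap@(1, 0) [+x clear] — {cap, housing}
3. spacer@(1, -1) [+x clear] — {cap, housing, spacer}
4. cover@(-1, 0) [-y clear] — {cap, cover, housing, spacer}
5. pin@(-2, 0) [-x clear] — {cap, cover, housing, pin, spacer}
6. gear@(-2, -1) [-y clear] — {cap, cover, gear, housing, pin, spacer}
7. bearing@(-1, -1) [-y clear] — {bearing, cap, cover, gear, housing, pin, spacer}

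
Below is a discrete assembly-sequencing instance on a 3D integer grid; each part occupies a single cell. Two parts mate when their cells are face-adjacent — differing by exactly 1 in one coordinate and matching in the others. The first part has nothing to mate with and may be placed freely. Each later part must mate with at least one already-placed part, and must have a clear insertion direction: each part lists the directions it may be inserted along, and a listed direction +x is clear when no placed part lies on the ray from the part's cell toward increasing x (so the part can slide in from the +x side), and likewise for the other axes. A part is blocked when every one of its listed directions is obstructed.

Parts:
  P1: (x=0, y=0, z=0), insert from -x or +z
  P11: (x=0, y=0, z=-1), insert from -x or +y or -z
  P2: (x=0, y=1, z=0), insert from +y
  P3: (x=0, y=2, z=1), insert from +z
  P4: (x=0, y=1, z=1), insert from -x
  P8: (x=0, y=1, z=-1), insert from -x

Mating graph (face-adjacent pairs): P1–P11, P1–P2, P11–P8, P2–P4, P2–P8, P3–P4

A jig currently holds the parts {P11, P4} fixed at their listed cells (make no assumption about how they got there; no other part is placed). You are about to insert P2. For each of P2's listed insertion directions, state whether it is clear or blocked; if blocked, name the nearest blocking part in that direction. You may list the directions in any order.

+y: clear

+y: ray from P2(0, 1, 0) has no placed part ⇒ clear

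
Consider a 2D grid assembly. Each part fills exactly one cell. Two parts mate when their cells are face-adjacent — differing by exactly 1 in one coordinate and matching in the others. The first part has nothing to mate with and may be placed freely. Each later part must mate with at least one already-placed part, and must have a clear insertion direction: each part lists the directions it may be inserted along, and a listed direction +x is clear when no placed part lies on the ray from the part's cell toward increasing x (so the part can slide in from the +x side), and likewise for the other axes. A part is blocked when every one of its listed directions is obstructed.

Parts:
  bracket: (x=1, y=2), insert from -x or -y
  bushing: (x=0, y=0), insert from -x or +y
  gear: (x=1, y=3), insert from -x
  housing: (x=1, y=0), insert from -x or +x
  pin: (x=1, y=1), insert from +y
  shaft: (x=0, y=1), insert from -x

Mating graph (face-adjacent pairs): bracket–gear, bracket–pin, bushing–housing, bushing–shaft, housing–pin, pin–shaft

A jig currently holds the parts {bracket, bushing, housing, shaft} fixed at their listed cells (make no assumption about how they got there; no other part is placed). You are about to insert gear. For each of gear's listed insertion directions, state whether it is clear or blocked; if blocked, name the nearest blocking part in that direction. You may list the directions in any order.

-x: ray from gear(1, 3) has no placed part ⇒ clear

-x: clear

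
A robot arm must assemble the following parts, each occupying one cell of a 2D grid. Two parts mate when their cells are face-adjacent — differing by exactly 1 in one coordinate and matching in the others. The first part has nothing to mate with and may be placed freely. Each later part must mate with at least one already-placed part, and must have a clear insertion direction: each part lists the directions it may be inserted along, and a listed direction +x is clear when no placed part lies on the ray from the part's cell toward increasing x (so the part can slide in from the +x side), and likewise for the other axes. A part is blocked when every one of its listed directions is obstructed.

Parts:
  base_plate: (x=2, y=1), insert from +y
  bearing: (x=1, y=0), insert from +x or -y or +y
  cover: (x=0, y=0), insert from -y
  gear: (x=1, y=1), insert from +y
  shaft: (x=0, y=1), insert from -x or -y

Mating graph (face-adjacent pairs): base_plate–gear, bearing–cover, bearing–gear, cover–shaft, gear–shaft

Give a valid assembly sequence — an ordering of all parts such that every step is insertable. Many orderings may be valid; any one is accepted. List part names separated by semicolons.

shaft; cover; bearing; gear; base_plate

1. shaft@(0, 1) [-x clear] — {shaft}
2. cover@(0, 0) [-y clear] — {cover, shaft}
3. bearing@(1, 0) [+x clear] — {bearing, cover, shaft}
4. gear@(1, 1) [+y clear] — {bearing, cover, gear, shaft}
5. base_plate@(2, 1) [+y clear] — {base_plate, bearing, cover, gear, shaft}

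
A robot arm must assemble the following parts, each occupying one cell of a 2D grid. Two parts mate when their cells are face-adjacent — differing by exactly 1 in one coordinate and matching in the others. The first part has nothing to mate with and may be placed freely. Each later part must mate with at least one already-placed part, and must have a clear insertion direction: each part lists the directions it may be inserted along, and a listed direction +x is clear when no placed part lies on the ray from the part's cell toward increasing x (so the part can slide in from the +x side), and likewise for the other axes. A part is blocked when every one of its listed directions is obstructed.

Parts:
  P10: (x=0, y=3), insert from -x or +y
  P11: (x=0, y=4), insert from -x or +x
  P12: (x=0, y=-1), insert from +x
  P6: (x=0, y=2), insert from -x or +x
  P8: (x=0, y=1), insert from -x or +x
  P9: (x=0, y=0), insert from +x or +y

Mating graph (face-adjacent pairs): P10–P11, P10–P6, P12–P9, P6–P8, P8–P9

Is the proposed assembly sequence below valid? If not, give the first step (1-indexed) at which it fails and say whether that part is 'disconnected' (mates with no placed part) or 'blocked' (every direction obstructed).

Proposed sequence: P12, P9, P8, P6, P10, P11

Valid

1. P12@(0, -1) [+x clear] — {P12}
2. P9@(0, 0) [+x clear] — {P12, P9}
3. P8@(0, 1) [-x clear] — {P12, P8, P9}
4. P6@(0, 2) [-x clear] — {P12, P6, P8, P9}
5. P10@(0, 3) [-x clear] — {P10, P12, P6, P8, P9}
6. P11@(0, 4) [-x clear] — {P10, P11, P12, P6, P8, P9}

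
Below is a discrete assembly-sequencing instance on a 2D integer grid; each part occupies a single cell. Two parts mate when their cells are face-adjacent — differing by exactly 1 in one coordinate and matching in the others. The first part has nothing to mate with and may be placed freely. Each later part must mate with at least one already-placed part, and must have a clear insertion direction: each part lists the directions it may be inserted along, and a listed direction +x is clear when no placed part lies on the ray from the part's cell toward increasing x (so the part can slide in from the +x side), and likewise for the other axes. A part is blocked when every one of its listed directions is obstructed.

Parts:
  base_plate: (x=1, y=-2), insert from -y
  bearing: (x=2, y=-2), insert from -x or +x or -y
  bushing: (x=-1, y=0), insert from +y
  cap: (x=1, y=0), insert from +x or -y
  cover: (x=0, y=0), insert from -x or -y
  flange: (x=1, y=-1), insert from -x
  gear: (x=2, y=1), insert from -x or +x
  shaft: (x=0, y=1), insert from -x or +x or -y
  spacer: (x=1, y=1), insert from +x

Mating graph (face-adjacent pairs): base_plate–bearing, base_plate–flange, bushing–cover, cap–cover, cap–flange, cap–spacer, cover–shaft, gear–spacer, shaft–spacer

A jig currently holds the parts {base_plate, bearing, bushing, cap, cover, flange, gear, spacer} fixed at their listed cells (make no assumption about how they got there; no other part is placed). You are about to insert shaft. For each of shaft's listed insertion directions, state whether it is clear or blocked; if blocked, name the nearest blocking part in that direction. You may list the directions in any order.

-x: ray from shaft(0, 1) has no placed part ⇒ clear
+x: nearest on ray is spacer@(1, 1) ⇒ blocked
-y: nearest on ray is cover@(0, 0) ⇒ blocked

+x: blocked by spacer; -x: clear; -y: blocked by cover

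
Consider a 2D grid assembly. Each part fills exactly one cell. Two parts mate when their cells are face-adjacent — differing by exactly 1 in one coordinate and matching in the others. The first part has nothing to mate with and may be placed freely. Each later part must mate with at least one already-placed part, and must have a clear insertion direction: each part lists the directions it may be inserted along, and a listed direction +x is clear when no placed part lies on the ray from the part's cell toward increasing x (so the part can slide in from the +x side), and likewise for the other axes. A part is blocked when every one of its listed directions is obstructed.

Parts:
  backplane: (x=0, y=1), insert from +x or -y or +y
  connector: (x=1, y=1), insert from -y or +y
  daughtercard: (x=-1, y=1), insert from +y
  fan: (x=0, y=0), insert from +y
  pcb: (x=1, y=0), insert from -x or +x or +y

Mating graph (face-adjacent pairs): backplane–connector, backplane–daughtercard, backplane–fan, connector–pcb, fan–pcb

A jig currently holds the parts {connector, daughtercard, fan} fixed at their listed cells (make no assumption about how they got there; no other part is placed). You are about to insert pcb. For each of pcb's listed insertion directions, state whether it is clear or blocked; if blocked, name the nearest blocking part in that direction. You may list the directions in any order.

+x: clear; +y: blocked by connector; -x: blocked by fan

-x: nearest on ray is fan@(0, 0) ⇒ blocked
+x: ray from pcb(1, 0) has no placed part ⇒ clear
+y: nearest on ray is connector@(1, 1) ⇒ blocked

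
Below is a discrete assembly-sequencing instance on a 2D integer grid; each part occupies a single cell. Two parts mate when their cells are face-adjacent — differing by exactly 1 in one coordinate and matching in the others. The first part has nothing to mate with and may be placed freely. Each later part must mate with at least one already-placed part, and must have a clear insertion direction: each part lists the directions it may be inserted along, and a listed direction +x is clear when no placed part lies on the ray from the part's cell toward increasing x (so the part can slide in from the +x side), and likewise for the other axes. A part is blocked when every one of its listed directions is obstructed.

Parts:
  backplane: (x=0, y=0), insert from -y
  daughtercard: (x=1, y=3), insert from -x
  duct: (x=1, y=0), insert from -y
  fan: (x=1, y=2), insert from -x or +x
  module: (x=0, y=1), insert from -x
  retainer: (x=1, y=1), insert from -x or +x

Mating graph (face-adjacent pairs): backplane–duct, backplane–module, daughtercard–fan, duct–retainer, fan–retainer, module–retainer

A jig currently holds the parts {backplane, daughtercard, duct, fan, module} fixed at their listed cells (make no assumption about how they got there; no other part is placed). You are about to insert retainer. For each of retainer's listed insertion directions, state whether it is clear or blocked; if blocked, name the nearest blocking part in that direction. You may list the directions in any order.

+x: clear; -x: blocked by module

-x: nearest on ray is module@(0, 1) ⇒ blocked
+x: ray from retainer(1, 1) has no placed part ⇒ clear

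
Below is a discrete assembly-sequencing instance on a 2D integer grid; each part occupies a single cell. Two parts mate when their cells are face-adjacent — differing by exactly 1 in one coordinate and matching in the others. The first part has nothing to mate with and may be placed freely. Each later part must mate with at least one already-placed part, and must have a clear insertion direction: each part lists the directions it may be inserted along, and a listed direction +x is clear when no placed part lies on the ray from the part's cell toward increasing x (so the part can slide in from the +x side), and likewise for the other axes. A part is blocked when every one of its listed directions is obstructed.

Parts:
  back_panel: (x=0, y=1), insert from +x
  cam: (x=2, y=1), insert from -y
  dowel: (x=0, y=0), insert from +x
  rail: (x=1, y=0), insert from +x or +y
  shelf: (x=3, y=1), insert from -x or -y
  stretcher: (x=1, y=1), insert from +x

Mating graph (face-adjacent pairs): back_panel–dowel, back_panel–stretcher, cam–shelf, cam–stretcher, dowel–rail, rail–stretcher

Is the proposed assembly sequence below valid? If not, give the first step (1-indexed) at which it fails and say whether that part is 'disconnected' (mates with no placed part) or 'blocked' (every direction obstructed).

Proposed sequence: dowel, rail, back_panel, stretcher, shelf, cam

Invalid at step 5 (disconnected)

1. dowel@(0, 0) [+x clear] — {dowel}
2. rail@(1, 0) [+x clear] — {dowel, rail}
3. back_panel@(0, 1) [+x clear] — {back_panel, dowel, rail}
4. stretcher@(1, 1) [+x clear] — {back_panel, dowel, rail, stretcher}
5. shelf@(3, 1) — no placed neighbour ⇒ disconnected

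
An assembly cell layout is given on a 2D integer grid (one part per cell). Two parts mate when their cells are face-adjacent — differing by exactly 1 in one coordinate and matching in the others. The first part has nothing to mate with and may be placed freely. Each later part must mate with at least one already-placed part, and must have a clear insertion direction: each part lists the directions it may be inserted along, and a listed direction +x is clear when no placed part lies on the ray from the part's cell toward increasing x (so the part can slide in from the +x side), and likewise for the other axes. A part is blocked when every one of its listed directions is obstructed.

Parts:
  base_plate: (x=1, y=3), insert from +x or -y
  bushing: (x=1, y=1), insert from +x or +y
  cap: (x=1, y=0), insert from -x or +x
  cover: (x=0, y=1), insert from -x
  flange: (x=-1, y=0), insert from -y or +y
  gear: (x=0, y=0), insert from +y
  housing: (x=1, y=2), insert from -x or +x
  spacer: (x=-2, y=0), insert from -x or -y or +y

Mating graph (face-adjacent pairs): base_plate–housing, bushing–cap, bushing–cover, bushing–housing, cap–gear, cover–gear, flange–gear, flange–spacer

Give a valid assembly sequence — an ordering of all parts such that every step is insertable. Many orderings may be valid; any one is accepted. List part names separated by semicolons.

spacer; flange; gear; cover; cap; bushing; housing; base_plate

1. spacer@(-2, 0) [-x clear] — {spacer}
2. flange@(-1, 0) [-y clear] — {flange, spacer}
3. gear@(0, 0) [+y clear] — {flange, gear, spacer}
4. cover@(0, 1) [-x clear] — {cover, flange, gear, spacer}
5. cap@(1, 0) [+x clear] — {cap, cover, flange, gear, spacer}
6. bushing@(1, 1) [+x clear] — {bushing, cap, cover, flange, gear, spacer}
7. housing@(1, 2) [-x clear] — {bushing, cap, cover, flange, gear, housing, spacer}
8. base_plate@(1, 3) [+x clear] — {base_plate, bushing, cap, cover, flange, gear, housing, spacer}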